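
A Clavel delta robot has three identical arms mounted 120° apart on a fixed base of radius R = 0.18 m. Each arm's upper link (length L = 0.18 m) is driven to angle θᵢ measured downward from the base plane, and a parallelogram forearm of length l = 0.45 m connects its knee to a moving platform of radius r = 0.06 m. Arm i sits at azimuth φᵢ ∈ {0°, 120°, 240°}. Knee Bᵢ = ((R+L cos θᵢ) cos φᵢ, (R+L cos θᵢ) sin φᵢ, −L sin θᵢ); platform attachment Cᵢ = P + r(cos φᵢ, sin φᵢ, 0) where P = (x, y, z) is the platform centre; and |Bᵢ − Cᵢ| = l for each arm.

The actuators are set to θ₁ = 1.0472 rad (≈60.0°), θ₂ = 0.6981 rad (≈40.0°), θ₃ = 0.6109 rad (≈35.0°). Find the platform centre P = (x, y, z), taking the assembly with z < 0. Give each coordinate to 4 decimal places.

arm 1 at φ=0.0°: ρ1 = 0.2100;  S1 = (0.2100, 0.0000, -0.1559)
arm 2 at φ=120.0°: ρ2 = 0.2579;  S2 = (-0.1289, 0.2233, -0.1157)
S3 = (0.2674·cos240.0°, 0.2674·sin240.0°, -0.1032) = (-0.1337, -0.2316, -0.1032)
|S₂|²−|S₁|² = 0.0115;  |S₃|²−|S₁|² = 0.0138
plane₁₂: -0.6779x+0.4467y+0.0804z = 0.0115
Cramer: x(z) = -0.0185+0.1357z;  y(z) = -0.0023+0.0259z
sphere 1 gives Az²+Bz+C=0 with A=1.0191, B=0.2497, C=-0.1260;  B²−4AC=0.5759;  roots -0.4948, 0.2498;  negative root z = -0.4948
x = -0.0856, y = -0.0152

(-0.0856, -0.0152, -0.4948)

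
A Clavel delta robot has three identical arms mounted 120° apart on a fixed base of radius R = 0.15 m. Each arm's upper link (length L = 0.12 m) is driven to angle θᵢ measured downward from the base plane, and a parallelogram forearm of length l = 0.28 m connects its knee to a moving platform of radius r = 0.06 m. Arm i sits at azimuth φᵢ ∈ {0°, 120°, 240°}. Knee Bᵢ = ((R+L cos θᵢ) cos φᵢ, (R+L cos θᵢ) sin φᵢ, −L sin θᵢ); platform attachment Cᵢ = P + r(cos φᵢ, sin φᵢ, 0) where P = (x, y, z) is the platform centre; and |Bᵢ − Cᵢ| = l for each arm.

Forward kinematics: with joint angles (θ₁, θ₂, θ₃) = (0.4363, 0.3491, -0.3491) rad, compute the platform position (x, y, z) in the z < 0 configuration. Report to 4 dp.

S1 = (0.1988·cos0.0°, 0.1988·sin0.0°, -0.0507) = (0.1988, 0.0000, -0.0507)
arm 2 at φ=120.0°: e+L cos θ2 = 0.2028;  S2 = (-0.1014, 0.1756, -0.0410)
φ3=240.0°: virtual centre (-0.1014, -0.1756, 0.0410), radius l
eliminate P² terms by subtracting sphere 1 from 2 and 3
plane₁₂: -0.6003x+0.3512y+0.0193z = 0.0007
det = 0.4216;  x = -0.0012+0.1690z,  y = 0.0000+0.2338z
quadratic in z: (1.0832)z²+(0.0339)z+(-0.0358)=0, √Δ=0.3955 → z ∈ {-0.1982, 0.1670}; z = -0.1982 (taking z<0)
x = -0.0347, y = -0.0463

(-0.0347, -0.0463, -0.1982)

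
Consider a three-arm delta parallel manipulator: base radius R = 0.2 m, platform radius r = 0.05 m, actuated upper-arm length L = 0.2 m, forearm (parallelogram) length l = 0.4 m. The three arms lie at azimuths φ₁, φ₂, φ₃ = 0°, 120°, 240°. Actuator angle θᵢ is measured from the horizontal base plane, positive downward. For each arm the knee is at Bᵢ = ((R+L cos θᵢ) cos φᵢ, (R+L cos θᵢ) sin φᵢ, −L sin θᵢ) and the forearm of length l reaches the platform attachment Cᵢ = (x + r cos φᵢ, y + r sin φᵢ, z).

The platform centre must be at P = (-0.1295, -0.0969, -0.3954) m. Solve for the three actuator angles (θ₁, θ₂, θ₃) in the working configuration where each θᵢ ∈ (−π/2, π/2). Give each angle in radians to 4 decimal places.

rotate P by −φ1: (-0.1295, -0.0969, -0.3954)
  A cos θ + B sin θ = C:  0.2795·cos θ + -0.3954·sin θ = -0.3096
  γ=atan2(-0.3954,0.2795)=-0.9555;  ψ=arccos(-0.6394)=2.2646;  θ1=γ+ψ≈1.3091
φ2=120.0° → target in arm frame (-0.0192, 0.1606)
  A cos θ + B sin θ = C:  0.1692·cos θ + -0.3954·sin θ = -0.2269
  γ=atan2(-0.3954,0.1692)=-1.1665;  ψ=arccos(-0.5275)=2.1265;  θ2=γ+ψ≈0.9600
rotate P by −φ3: (0.1487, -0.0637, -0.3954)
  e−x'=0.0013;  (l²−L²−(e−x')²−y'²−z²)/2L = -0.1010
  √(A²+B²)=0.3954;  θ3 = -1.5674+1.8291 ≈ 0.2617

θ₁ = 1.3091, θ₂ = 0.9600, θ₃ = 0.2617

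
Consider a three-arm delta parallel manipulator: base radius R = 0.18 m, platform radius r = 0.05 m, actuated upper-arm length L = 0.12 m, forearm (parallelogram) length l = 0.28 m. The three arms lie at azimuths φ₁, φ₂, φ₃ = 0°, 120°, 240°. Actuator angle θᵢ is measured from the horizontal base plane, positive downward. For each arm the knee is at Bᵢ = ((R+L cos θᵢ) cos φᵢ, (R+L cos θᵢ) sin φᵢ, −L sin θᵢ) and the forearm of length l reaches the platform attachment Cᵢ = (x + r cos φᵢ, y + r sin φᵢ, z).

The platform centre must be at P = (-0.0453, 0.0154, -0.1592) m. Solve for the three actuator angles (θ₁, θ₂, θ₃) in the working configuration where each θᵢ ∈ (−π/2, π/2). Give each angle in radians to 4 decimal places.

arm 1 (φ=0.0°): x'=-0.0453, y'=0.0154
  e−x'=0.1753;  (l²−L²−(e−x')²−y'²−z²)/2L = 0.0320
  θ1 = atan2(B,A) + arccos(C/0.2368) = 0.6978
rotate P by −φ2: (0.0360, 0.0315, -0.1592)
  A=0.0940, B=-0.1592, C=(l²−L²−A²−y'²−z²)/(2L)=0.1201
  γ=atan2(-0.1592,0.0940)=-1.0374;  ψ=arccos(0.6496)=0.8638;  θ2=γ+ψ≈-0.1736
φ3=240.0° → target in arm frame (0.0093, -0.0469)
  A=0.1207, B=-0.1592, C=(l²−L²−A²−y'²−z²)/(2L)=0.0912
  √(A²+B²)=0.1998;  θ3 = -0.9221+1.0967 ≈ 0.1746

θ₁ = 0.6978, θ₂ = -0.1736, θ₃ = 0.1746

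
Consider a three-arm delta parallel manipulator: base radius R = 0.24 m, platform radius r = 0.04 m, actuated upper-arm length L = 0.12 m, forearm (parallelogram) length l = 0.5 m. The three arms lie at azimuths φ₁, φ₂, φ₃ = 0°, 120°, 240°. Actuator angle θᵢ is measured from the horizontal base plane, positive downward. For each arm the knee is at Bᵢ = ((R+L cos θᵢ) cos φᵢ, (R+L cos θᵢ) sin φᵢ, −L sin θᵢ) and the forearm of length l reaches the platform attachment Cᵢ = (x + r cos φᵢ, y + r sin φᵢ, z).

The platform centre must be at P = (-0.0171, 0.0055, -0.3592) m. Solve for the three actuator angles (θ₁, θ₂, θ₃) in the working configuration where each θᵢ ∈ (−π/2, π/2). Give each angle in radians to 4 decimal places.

arm 1 (φ=0.0°): x'=-0.0171, y'=0.0055
  e−x'=0.2171;  (l²−L²−(e−x')²−y'²−z²)/2L = 0.2476
  γ=atan2(-0.3592,0.2171)=-1.0271;  ψ=arccos(0.5898)=0.9400;  θ1=γ+ψ≈-0.0872
φ2=120.0° → target in arm frame (0.0133, 0.0121)
  A=0.1867, B=-0.3592, C=(l²−L²−A²−y'²−z²)/(2L)=0.2982
  √(A²+B²)=0.4048;  θ2 = -1.0915+0.7426 ≈ -0.3489
φ3=240.0° → target in arm frame (0.0038, -0.0176)
  A cos θ + B sin θ = C:  0.1962·cos θ + -0.3592·sin θ = 0.2824
  √(A²+B²)=0.4093;  θ3 = -1.0708+0.8095 ≈ -0.2614

θ₁ = -0.0872, θ₂ = -0.3489, θ₃ = -0.2614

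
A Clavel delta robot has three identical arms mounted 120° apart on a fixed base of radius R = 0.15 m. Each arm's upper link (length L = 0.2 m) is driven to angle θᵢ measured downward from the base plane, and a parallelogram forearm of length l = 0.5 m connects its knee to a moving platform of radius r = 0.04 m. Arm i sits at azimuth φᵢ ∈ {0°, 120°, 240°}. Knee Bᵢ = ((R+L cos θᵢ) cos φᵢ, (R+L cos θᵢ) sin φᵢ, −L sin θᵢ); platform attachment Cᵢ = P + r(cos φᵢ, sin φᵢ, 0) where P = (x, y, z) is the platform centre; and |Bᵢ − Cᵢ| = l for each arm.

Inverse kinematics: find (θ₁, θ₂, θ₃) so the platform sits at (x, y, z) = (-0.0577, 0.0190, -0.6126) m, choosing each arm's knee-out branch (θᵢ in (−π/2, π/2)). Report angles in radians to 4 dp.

arm 1 (φ=0.0°): x'=-0.0577, y'=0.0190
  A cos θ + B sin θ = C:  0.1677·cos θ + -0.6126·sin θ = -0.4844
  θ1 = atan2(B,A) + arccos(C/0.6351) = 1.1347
rotate P by −φ2: (0.0453, 0.0405, -0.6126)
  A cos θ + B sin θ = C:  0.0647·cos θ + -0.6126·sin θ = -0.4278
  γ=atan2(-0.6126,0.0647)=-1.4656;  ψ=arccos(-0.6944)=2.3384;  θ2=γ+ψ≈0.8728
φ3=240.0° → target in arm frame (0.0124, -0.0595)
  A=0.0976, B=-0.6126, C=(l²−L²−A²−y'²−z²)/(2L)=-0.4459
  θ3 = atan2(B,A) + arccos(C/0.6203) = 0.9600

θ₁ = 1.1347, θ₂ = 0.8728, θ₃ = 0.9600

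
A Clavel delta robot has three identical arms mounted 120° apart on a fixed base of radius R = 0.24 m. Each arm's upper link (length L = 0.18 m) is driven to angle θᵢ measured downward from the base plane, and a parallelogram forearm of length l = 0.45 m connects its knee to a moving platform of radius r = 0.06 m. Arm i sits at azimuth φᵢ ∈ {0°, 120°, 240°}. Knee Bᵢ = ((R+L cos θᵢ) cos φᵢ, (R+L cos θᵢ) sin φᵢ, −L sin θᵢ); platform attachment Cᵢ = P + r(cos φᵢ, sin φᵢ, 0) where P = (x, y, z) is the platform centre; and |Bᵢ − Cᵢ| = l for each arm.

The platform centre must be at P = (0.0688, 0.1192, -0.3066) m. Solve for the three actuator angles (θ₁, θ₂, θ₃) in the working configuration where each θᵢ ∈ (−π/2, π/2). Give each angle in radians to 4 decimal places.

rotate P by −φ1: (0.0688, 0.1192, -0.3066)
  A=0.1112, B=-0.3066, C=(l²−L²−A²−y'²−z²)/(2L)=0.1376
  θ1 = atan2(B,A) + arccos(C/0.3261) = -0.0875
rotate P by −φ2: (0.0688, -0.1192, -0.3066)
  A cos θ + B sin θ = C:  0.1112·cos θ + -0.3066·sin θ = 0.1376
  γ=atan2(-0.3066,0.1112)=-1.2230;  ψ=arccos(0.4219)=1.1353;  θ2=γ+ψ≈-0.0877
rotate P by −φ3: (-0.1376, 0.0000, -0.3066)
  A cos θ + B sin θ = C:  0.3176·cos θ + -0.3066·sin θ = -0.0689
  γ=atan2(-0.3066,0.3176)=-0.7677;  ψ=arccos(-0.1560)=1.7274;  θ3=γ+ψ≈0.9597

θ₁ = -0.0875, θ₂ = -0.0877, θ₃ = 0.9597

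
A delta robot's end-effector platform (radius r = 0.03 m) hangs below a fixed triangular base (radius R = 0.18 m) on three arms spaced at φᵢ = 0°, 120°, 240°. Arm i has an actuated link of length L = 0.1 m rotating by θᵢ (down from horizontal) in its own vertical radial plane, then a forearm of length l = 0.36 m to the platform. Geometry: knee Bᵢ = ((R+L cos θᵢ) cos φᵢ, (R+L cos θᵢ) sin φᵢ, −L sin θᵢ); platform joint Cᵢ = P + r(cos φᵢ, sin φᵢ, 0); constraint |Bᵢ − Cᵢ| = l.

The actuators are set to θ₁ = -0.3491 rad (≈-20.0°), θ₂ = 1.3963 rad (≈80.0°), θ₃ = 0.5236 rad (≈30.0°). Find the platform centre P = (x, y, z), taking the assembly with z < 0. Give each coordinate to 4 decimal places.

(0.1174, -0.0819, -0.2927)

φ1=0.0°: virtual centre (0.2440, 0.0000, 0.0342), radius l
φ2=120.0°: virtual centre (-0.0837, 0.1449, -0.0985), radius l
O3 = (0.2366·cos240.0°, 0.2366·sin240.0°, -0.0500) = (-0.1183, -0.2049, -0.0500)
|O₂|²−|O₁|² = -0.0230;  |O₃|²−|O₁|² = -0.0022
linear system: -0.6553x+0.2899y = -0.0230−-0.2654z; -0.7245x+-0.4098y = -0.0022−-0.1684z
det = 0.4786;  x = 0.0210+-0.3293z,  y = -0.0318+0.1712z
sphere 1 gives Az²+Bz+C=0 with A=1.1377, B=0.0675, C=-0.0777;  B²−4AC=0.3582;  roots -0.2927, 0.2334;  negative root z = -0.2927
x = 0.1174, y = -0.0819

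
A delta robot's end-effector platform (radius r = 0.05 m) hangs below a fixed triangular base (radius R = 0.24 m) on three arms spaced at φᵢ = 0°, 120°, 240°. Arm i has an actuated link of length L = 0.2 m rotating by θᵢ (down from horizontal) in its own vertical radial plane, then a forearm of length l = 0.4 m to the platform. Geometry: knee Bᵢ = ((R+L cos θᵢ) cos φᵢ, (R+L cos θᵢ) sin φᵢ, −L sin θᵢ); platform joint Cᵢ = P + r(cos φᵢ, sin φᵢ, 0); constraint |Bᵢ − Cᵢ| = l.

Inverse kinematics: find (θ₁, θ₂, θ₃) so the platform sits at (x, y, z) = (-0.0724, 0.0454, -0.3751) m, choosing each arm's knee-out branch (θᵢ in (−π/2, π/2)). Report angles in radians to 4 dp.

φ1=0.0° → target in arm frame (-0.0724, 0.0454)
  A=0.2624, B=-0.3751, C=(l²−L²−A²−y'²−z²)/(2L)=-0.2290
  √(A²+B²)=0.4578;  θ1 = -0.9604+2.0948 ≈ 1.1344
φ2=120.0° → target in arm frame (0.0755, 0.0400)
  e−x'=0.1145;  (l²−L²−(e−x')²−y'²−z²)/2L = -0.0885
  √(A²+B²)=0.3922;  θ2 = -1.2746+1.7985 ≈ 0.5239
rotate P by −φ3: (-0.0031, -0.0854, -0.3751)
  A=0.1931, B=-0.3751, C=(l²−L²−A²−y'²−z²)/(2L)=-0.1632
  γ=atan2(-0.3751,0.1931)=-1.0953;  ψ=arccos(-0.3869)=1.9680;  θ3=γ+ψ≈0.8727

θ₁ = 1.1344, θ₂ = 0.5239, θ₃ = 0.8727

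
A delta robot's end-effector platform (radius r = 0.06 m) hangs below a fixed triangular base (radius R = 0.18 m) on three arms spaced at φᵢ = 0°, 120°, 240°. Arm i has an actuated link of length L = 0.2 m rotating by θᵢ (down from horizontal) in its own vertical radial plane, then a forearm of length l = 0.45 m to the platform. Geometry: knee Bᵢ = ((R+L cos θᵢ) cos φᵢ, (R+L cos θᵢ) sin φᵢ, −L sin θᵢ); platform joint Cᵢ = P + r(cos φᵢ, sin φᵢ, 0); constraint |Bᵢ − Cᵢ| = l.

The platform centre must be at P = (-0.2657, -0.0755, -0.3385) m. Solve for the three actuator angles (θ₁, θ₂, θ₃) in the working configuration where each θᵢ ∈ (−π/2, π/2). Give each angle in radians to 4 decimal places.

rotate P by −φ1: (-0.2657, -0.0755, -0.3385)
  e−x'=0.3857;  (l²−L²−(e−x')²−y'²−z²)/2L = -0.2664
  √(A²+B²)=0.5132;  θ1 = -0.7203+2.1165 ≈ 1.3962
φ2=120.0° → target in arm frame (0.0675, 0.2679)
  e−x'=0.0525;  (l²−L²−(e−x')²−y'²−z²)/2L = -0.0665
  γ=atan2(-0.3385,0.0525)=-1.4168;  ψ=arccos(-0.1940)=1.7661;  θ2=γ+ψ≈0.3492
rotate P by −φ3: (0.1982, -0.1924, -0.3385)
  A=-0.0782, B=-0.3385, C=(l²−L²−A²−y'²−z²)/(2L)=0.0120
  θ3 = atan2(B,A) + arccos(C/0.3474) = -0.2617

θ₁ = 1.3962, θ₂ = 0.3492, θ₃ = -0.2617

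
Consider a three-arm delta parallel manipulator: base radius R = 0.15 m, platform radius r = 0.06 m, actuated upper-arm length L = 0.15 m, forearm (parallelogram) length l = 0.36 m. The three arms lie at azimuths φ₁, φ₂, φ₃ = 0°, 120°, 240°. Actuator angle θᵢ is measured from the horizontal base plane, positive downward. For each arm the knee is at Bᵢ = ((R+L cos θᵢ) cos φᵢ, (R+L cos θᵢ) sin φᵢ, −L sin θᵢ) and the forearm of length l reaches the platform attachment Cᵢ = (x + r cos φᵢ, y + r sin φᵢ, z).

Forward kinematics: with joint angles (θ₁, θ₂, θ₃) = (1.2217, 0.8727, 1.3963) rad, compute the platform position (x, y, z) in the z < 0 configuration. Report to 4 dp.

(-0.0132, 0.0796, -0.4562)

S1 = (0.1413·cos0.0°, 0.1413·sin0.0°, -0.1410) = (0.1413, 0.0000, -0.1410)
φ2=120.0°: virtual centre (-0.0932, 0.1614, -0.1149), radius l
arm 3 at φ=240.0°: (R−r)+L cos θ3 = 0.1160;  S3 = (-0.0580, -0.1005, -0.1477)
subtract pairs → two planes through P
[-0.4690 0.3229 0.0521]·P = 0.0081;  [-0.3987 -0.2010 -0.0135]·P = -0.0045
Cramer: x(z) = -0.0007+0.0273z;  y(z) = 0.0241-0.1216z
sphere 1 gives Az²+Bz+C=0 with A=1.0155, B=0.2683, C=-0.0890;  B²−4AC=0.4334;  roots -0.4562, 0.1920;  negative root z = -0.4562
x = -0.0132, y = 0.0796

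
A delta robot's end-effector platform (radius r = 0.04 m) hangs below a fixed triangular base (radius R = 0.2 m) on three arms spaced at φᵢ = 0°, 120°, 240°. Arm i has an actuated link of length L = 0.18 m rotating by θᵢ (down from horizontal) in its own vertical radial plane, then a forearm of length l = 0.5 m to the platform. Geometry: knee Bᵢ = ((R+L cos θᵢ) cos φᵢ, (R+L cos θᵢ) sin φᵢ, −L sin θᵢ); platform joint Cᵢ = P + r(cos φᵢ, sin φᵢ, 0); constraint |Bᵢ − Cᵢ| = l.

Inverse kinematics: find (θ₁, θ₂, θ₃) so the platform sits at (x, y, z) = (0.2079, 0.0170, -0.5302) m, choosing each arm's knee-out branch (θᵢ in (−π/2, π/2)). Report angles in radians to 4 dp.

rotate P by −φ1: (0.2079, 0.0170, -0.5302)
  A cos θ + B sin θ = C:  -0.0479·cos θ + -0.5302·sin θ = -0.1836
  γ=atan2(-0.5302,-0.0479)=-1.6609;  ψ=arccos(-0.3449)=1.9229;  θ1=γ+ψ≈0.2620
arm 2 (φ=120.0°): x'=-0.0892, y'=-0.1885
  A cos θ + B sin θ = C:  0.2492·cos θ + -0.5302·sin θ = -0.4477
  γ=atan2(-0.5302,0.2492)=-1.1314;  ψ=arccos(-0.7642)=2.4406;  θ2=γ+ψ≈1.3092
rotate P by −φ3: (-0.1187, 0.1715, -0.5302)
  A=0.2787, B=-0.5302, C=(l²−L²−A²−y'²−z²)/(2L)=-0.4739
  γ=atan2(-0.5302,0.2787)=-1.0869;  ψ=arccos(-0.7912)=2.4835;  θ3=γ+ψ≈1.3966

θ₁ = 0.2620, θ₂ = 1.3092, θ₃ = 1.3966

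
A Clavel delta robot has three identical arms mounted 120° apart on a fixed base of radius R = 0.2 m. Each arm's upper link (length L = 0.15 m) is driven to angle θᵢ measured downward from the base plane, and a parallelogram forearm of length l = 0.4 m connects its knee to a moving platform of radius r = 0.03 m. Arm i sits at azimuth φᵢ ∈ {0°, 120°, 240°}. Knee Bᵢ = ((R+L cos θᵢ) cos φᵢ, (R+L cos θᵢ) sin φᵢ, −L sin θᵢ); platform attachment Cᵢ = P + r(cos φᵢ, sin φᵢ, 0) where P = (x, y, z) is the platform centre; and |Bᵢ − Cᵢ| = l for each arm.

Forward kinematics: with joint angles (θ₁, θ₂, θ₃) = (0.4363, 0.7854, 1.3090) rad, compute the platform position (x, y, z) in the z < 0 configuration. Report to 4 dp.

centre 1 = (0.3059·cos0.0°, 0.3059·sin0.0°, -0.0634) = (0.3059, 0.0000, -0.0634)
arm 2 at φ=120.0°: ρ2 = 0.2761;  centre 2 = (-0.1380, 0.2391, -0.1061)
centre 3 = (0.2088·cos240.0°, 0.2088·sin240.0°, -0.1449) = (-0.1044, -0.1808, -0.1449)
subtract pairs → two planes through P
[-0.8880 0.4782 -0.0854]·P = -0.0102;  [-0.8207 -0.3617 -0.1630]·P = -0.0330
Cramer: x(z) = 0.0273-0.1525z;  y(z) = 0.0294-0.1047z
quadratic in z: (1.0342)z²+(0.2056)z+(-0.0775)=0, √Δ=0.6023 → z ∈ {-0.3906, 0.1918}; z = -0.3906 (taking z<0)
x = 0.0868, y = 0.0703

(0.0868, 0.0703, -0.3906)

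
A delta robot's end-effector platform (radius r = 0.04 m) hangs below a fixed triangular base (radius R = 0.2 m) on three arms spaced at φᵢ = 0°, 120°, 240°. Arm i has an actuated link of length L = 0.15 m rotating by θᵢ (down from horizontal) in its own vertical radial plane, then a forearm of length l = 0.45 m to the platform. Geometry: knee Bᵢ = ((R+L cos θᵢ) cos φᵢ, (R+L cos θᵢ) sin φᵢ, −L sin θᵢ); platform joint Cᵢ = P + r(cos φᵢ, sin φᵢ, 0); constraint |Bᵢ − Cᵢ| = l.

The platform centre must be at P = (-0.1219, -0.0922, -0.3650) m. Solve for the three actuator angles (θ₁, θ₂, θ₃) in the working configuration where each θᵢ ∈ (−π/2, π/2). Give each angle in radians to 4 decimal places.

θ₁ = 0.9600, θ₂ = 0.5233, θ₃ = -0.3491

φ1=0.0° → target in arm frame (-0.1219, -0.0922)
  e−x'=0.2819;  (l²−L²−(e−x')²−y'²−z²)/2L = -0.1373
  θ1 = atan2(B,A) + arccos(C/0.4612) = 0.9600
arm 2 (φ=120.0°): x'=-0.0189, y'=0.1517
  e−x'=0.1789;  (l²−L²−(e−x')²−y'²−z²)/2L = -0.0274
  √(A²+B²)=0.4065;  θ2 = -1.1151+1.6384 ≈ 0.5233
φ3=240.0° → target in arm frame (0.1408, -0.0595)
  A cos θ + B sin θ = C:  0.0192·cos θ + -0.3650·sin θ = 0.1429
  √(A²+B²)=0.3655;  θ3 = -1.5182+1.1691 ≈ -0.3491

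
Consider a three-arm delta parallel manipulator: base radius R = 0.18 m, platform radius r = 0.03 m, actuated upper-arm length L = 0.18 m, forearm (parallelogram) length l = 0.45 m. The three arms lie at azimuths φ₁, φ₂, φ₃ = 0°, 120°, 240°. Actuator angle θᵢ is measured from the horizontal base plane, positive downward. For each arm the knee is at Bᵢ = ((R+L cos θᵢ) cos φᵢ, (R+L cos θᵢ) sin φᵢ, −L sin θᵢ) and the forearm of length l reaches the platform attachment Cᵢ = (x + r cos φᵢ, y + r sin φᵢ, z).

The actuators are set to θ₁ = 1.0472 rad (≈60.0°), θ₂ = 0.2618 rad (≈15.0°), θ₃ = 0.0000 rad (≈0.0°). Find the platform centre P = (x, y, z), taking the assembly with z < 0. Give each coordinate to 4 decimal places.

centre 1 = (0.2400·cos0.0°, 0.2400·sin0.0°, -0.1559) = (0.2400, 0.0000, -0.1559)
φ2=120.0°: virtual centre (-0.1619, 0.2805, -0.0466), radius l
arm 3 at φ=240.0°: (R−r)+L cos θ3 = 0.3300;  centre 3 = (-0.1650, -0.2858, 0.0000)
|centre ₂|²−|centre ₁|² = 0.0252;  |centre ₃|²−|centre ₁|² = 0.0270
plane₁₂: -0.8039x+0.5610y+0.2186z = 0.0252
det = 0.9138;  x = -0.0323+0.3281z,  y = -0.0014+0.0805z
quadratic in z: (1.1141)z²+(0.1328)z+(-0.1040)=0, √Δ=0.6938 → z ∈ {-0.3710, 0.2517}; z = -0.3710 (taking z<0)
x = -0.1540, y = -0.0313

(-0.1540, -0.0313, -0.3710)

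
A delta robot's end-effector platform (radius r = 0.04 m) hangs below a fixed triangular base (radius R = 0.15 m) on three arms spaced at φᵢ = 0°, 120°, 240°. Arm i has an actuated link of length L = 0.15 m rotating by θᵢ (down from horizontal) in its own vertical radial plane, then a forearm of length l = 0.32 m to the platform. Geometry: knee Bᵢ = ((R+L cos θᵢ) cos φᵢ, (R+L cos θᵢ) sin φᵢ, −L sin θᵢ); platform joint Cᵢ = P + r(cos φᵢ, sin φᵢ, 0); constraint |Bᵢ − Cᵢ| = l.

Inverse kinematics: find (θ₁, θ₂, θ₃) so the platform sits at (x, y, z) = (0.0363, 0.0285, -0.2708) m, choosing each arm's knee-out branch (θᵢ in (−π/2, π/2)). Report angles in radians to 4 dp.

rotate P by −φ1: (0.0363, 0.0285, -0.2708)
  A=0.0737, B=-0.2708, C=(l²−L²−A²−y'²−z²)/(2L)=0.0011
  θ1 = atan2(B,A) + arccos(C/0.2806) = 0.2619
arm 2 (φ=120.0°): x'=0.0065, y'=-0.0457
  A=0.1035, B=-0.2708, C=(l²−L²−A²−y'²−z²)/(2L)=-0.0208
  √(A²+B²)=0.2899;  θ2 = -1.2058+1.6424 ≈ 0.4366
rotate P by −φ3: (-0.0428, 0.0172, -0.2708)
  A cos θ + B sin θ = C:  0.1528·cos θ + -0.2708·sin θ = -0.0570
  γ=atan2(-0.2708,0.1528)=-1.0570;  ψ=arccos(-0.1832)=1.7550;  θ3=γ+ψ≈0.6980

θ₁ = 0.2619, θ₂ = 0.4366, θ₃ = 0.6980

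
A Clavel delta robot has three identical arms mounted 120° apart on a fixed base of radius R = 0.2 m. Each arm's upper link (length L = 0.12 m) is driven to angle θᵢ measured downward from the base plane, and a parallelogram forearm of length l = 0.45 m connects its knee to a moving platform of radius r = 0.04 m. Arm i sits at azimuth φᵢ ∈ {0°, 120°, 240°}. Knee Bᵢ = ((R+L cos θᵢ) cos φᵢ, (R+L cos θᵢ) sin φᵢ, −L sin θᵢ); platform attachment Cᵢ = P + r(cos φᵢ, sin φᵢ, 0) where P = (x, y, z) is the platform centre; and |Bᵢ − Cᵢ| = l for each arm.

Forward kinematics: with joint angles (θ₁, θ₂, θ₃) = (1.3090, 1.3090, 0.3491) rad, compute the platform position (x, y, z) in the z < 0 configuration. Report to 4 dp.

(-0.0653, -0.1131, -0.4680)

φ1=0.0°: virtual centre (0.1911, 0.0000, -0.1159), radius l
arm 2 at φ=120.0°: ρ2 = 0.1911;  centre 2 = (-0.0955, 0.1655, -0.1159)
arm 3 at φ=240.0°: ρ3 = 0.2728;  centre 3 = (-0.1364, -0.2362, -0.0410)
eliminate P² terms by subtracting sphere 1 from 2 and 3
[-0.5732 0.3309 0.0000]·P = 0.0000;  [-0.6549 -0.4724 0.1497]·P = 0.0261
det = 0.4875;  x = -0.0177+0.1016z,  y = -0.0307+0.1760z
into |P−centre ₁|² = l²: 1.0413z² + 0.1786z + -0.1445 = 0;  Δ = 0.6338;  z = -0.4680 or 0.2965 → z<0 root = -0.4680
x = -0.0653, y = -0.1131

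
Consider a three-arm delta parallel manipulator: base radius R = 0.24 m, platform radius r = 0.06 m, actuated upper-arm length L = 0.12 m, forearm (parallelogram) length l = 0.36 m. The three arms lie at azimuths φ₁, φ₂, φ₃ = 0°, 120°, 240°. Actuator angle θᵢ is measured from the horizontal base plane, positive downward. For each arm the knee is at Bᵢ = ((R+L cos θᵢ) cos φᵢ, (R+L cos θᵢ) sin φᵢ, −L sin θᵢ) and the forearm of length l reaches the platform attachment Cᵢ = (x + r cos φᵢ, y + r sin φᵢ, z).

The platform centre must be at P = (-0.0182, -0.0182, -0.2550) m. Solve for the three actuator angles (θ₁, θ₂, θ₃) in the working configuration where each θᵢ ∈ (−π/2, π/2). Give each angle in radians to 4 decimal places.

θ₁ = 0.5240, θ₂ = 0.4366, θ₃ = 0.1742

rotate P by −φ1: (-0.0182, -0.0182, -0.2550)
  A cos θ + B sin θ = C:  0.1982·cos θ + -0.2550·sin θ = 0.0440
  θ1 = atan2(B,A) + arccos(C/0.3230) = 0.5240
φ2=120.0° → target in arm frame (-0.0067, 0.0249)
  e−x'=0.1867;  (l²−L²−(e−x')²−y'²−z²)/2L = 0.0613
  γ=atan2(-0.2550,0.1867)=-0.9389;  ψ=arccos(0.1940)=1.3756;  θ2=γ+ψ≈0.4366
rotate P by −φ3: (0.0249, -0.0067, -0.2550)
  A cos θ + B sin θ = C:  0.1551·cos θ + -0.2550·sin θ = 0.1086
  γ=atan2(-0.2550,0.1551)=-1.0242;  ψ=arccos(0.3638)=1.1984;  θ3=γ+ψ≈0.1742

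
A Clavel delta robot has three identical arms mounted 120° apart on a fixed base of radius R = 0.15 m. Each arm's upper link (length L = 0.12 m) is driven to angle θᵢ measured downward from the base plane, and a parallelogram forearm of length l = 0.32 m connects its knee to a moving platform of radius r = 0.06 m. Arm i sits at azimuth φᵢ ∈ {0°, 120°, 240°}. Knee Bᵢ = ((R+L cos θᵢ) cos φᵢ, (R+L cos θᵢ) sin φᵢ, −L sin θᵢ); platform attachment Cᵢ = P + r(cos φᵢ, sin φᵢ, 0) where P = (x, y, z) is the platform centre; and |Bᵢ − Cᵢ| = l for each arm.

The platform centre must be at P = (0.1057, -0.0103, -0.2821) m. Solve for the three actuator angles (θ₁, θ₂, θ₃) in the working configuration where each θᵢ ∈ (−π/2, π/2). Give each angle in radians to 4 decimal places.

θ₁ = -0.1748, θ₂ = 0.7849, θ₃ = 0.6977

φ1=0.0° → target in arm frame (0.1057, -0.0103)
  A=-0.0157, B=-0.2821, C=(l²−L²−A²−y'²−z²)/(2L)=0.0336
  θ1 = atan2(B,A) + arccos(C/0.2825) = -0.1748
arm 2 (φ=120.0°): x'=-0.0618, y'=-0.0864
  A=0.1518, B=-0.2821, C=(l²−L²−A²−y'²−z²)/(2L)=-0.0920
  γ=atan2(-0.2821,0.1518)=-1.0772;  ψ=arccos(-0.2872)=1.8621;  θ2=γ+ψ≈0.7849
arm 3 (φ=240.0°): x'=-0.0439, y'=0.0967
  e−x'=0.1339;  (l²−L²−(e−x')²−y'²−z²)/2L = -0.0786
  γ=atan2(-0.2821,0.1339)=-1.1275;  ψ=arccos(-0.2517)=1.8253;  θ3=γ+ψ≈0.6977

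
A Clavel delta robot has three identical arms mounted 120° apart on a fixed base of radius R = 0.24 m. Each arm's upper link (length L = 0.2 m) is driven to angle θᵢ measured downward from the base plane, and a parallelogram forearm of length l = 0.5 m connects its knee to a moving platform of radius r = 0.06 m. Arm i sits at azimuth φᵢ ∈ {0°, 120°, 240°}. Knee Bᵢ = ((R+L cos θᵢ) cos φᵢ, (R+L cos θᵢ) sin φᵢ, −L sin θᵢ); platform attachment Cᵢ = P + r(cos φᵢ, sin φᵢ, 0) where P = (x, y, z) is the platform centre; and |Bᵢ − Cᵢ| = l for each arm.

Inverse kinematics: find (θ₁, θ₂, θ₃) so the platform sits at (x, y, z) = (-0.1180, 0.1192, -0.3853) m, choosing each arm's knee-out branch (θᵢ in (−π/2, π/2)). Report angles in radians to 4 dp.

θ₁ = 0.8728, θ₂ = -0.3492, θ₃ = 0.6108

arm 1 (φ=0.0°): x'=-0.1180, y'=0.1192
  A cos θ + B sin θ = C:  0.2980·cos θ + -0.3853·sin θ = -0.1037
  θ1 = atan2(B,A) + arccos(C/0.4871) = 0.8728
rotate P by −φ2: (0.1622, 0.0426, -0.3853)
  A=0.0178, B=-0.3853, C=(l²−L²−A²−y'²−z²)/(2L)=0.1485
  γ=atan2(-0.3853,0.0178)=-1.5247;  ψ=arccos(0.3851)=1.1755;  θ2=γ+ψ≈-0.3492
arm 3 (φ=240.0°): x'=-0.0442, y'=-0.1618
  e−x'=0.2242;  (l²−L²−(e−x')²−y'²−z²)/2L = -0.0373
  θ3 = atan2(B,A) + arccos(C/0.4458) = 0.6108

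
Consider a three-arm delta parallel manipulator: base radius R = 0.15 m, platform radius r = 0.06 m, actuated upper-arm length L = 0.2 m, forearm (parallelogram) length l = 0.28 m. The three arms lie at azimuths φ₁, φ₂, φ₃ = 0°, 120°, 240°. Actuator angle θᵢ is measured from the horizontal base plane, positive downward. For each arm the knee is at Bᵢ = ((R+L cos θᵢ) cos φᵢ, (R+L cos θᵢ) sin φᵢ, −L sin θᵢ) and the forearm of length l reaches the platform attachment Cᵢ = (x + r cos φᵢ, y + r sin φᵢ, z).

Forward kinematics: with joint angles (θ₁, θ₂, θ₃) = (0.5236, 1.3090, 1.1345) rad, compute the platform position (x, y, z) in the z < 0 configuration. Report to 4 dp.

(0.1143, -0.0322, -0.3349)

arm 1 at φ=0.0°: ρ1 = 0.2632;  S1 = (0.2632, 0.0000, -0.1000)
arm 2 at φ=120.0°: ρ2 = 0.1418;  S2 = (-0.0709, 0.1228, -0.1932)
S3 = (0.1745·cos240.0°, 0.1745·sin240.0°, -0.1813) = (-0.0873, -0.1511, -0.1813)
subtract pairs → two planes through P
[-0.6682 0.2455 -0.1864]·P = -0.0219;  [-0.7009 -0.3023 -0.1625]·P = -0.0160
Cramer: x(z) = 0.0281-0.2573z;  y(z) = -0.0124+0.0589z
into |P−S₁|² = l²: 1.0697z² + 0.3195z + -0.0130 = 0;  Δ = 0.1577;  z = -0.3349 or 0.0363 → z<0 root = -0.3349
x = 0.1143, y = -0.0322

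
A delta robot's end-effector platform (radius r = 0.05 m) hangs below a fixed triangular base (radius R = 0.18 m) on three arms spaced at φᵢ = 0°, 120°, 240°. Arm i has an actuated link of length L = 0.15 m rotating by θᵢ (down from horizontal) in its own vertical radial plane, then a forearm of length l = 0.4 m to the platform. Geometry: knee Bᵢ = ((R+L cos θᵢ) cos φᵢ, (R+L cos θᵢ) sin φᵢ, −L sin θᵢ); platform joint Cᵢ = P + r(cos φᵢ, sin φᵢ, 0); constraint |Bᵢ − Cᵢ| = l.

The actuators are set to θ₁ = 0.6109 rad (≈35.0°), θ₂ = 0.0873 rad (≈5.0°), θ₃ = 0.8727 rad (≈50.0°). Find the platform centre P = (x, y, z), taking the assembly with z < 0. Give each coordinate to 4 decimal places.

(-0.0152, 0.0998, -0.3656)

arm 1 at φ=0.0°: (R−r)+L cos θ1 = 0.2529;  O1 = (0.2529, 0.0000, -0.0860)
φ2=120.0°: virtual centre (-0.1397, 0.2420, -0.0131), radius l
arm 3 at φ=240.0°: (R−r)+L cos θ3 = 0.2264;  O3 = (-0.1132, -0.1961, -0.1149)
|O₂|²−|O₁|² = 0.0069;  |O₃|²−|O₁|² = -0.0069
plane₁₂: -0.7852x+0.4840y+0.1459z = 0.0069
Cramer: x(z) = 0.0009+0.0442z;  y(z) = 0.0158-0.2298z
sphere 1 gives Az²+Bz+C=0 with A=1.0548, B=0.1425, C=-0.0889;  B²−4AC=0.3953;  roots -0.3656, 0.2305;  negative root z = -0.3656
x = -0.0152, y = 0.0998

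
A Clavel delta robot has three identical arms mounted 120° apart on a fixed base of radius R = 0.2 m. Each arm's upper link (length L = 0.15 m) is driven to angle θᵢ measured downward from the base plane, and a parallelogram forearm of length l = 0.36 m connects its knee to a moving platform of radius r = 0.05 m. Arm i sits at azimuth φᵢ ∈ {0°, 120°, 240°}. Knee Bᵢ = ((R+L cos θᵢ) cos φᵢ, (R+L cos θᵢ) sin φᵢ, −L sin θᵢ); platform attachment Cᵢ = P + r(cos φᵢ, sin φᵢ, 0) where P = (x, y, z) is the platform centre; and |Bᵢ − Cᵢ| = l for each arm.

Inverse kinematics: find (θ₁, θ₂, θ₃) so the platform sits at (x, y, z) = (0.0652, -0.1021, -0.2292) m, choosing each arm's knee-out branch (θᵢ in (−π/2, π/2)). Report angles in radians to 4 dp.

θ₁ = -0.1739, θ₂ = 1.0474, θ₃ = -0.0873

φ1=0.0° → target in arm frame (0.0652, -0.1021)
  A=0.0848, B=-0.2292, C=(l²−L²−A²−y'²−z²)/(2L)=0.1232
  √(A²+B²)=0.2444;  θ1 = -1.2164+1.0426 ≈ -0.1739
φ2=120.0° → target in arm frame (-0.1210, -0.0054)
  A=0.2710, B=-0.2292, C=(l²−L²−A²−y'²−z²)/(2L)=-0.0630
  γ=atan2(-0.2292,0.2710)=-0.7020;  ψ=arccos(-0.1776)=1.7494;  θ2=γ+ψ≈1.0474
φ3=240.0° → target in arm frame (0.0558, 0.1075)
  e−x'=0.0942;  (l²−L²−(e−x')²−y'²−z²)/2L = 0.1138
  γ=atan2(-0.2292,0.0942)=-1.1809;  ψ=arccos(0.4592)=1.0937;  θ3=γ+ψ≈-0.0873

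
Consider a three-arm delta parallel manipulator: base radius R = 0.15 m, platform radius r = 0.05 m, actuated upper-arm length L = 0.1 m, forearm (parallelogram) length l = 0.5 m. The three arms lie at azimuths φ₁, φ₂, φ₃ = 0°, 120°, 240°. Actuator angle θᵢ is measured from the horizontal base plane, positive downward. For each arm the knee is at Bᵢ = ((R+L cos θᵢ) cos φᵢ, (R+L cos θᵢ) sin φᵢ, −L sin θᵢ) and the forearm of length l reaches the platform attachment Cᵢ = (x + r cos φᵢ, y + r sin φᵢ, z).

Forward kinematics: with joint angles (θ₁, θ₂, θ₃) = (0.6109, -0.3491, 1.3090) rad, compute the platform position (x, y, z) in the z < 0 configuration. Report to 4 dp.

S1 = (0.1819·cos0.0°, 0.1819·sin0.0°, -0.0574) = (0.1819, 0.0000, -0.0574)
arm 2 at φ=120.0°: e+L cos θ2 = 0.1940;  S2 = (-0.0970, 0.1680, 0.0342)
φ3=240.0°: virtual centre (-0.0629, -0.1090, -0.0966), radius l
|S₂|²−|S₁|² = 0.0024;  |S₃|²−|S₁|² = -0.0112
plane₁₂: -0.5578x+0.3360y+0.1831z = 0.0024
Cramer: x(z) = 0.0113+0.0474z;  y(z) = 0.0260-0.4664z
into |P−S₁|² = l²: 1.2197z² + 0.0743z + -0.2169 = 0;  Δ = 1.0639;  z = -0.4533 or 0.3924 → z<0 root = -0.4533
x = -0.0102, y = 0.2374

(-0.0102, 0.2374, -0.4533)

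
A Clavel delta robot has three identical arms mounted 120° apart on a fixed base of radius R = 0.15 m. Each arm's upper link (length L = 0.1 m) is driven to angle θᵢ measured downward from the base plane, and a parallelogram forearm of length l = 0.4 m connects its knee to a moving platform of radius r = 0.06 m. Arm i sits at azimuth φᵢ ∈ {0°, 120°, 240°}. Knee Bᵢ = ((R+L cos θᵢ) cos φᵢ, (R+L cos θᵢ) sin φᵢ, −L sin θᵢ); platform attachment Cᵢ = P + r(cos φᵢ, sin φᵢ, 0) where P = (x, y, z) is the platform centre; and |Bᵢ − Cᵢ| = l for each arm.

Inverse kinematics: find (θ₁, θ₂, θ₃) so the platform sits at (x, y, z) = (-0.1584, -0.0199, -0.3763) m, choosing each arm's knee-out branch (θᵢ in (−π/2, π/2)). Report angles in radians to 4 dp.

θ₁ = 1.2213, θ₂ = 0.2614, θ₃ = 0.0871

rotate P by −φ1: (-0.1584, -0.0199, -0.3763)
  e−x'=0.2484;  (l²−L²−(e−x')²−y'²−z²)/2L = -0.2685
  √(A²+B²)=0.4509;  θ1 = -0.9873+2.2087 ≈ 1.2213
φ2=120.0° → target in arm frame (0.0620, 0.1471)
  A=0.0280, B=-0.3763, C=(l²−L²−A²−y'²−z²)/(2L)=-0.0702
  θ2 = atan2(B,A) + arccos(C/0.3773) = 0.2614
arm 3 (φ=240.0°): x'=0.0964, y'=-0.1272
  A cos θ + B sin θ = C:  -0.0064·cos θ + -0.3763·sin θ = -0.0392
  √(A²+B²)=0.3764;  θ3 = -1.5879+1.6750 ≈ 0.0871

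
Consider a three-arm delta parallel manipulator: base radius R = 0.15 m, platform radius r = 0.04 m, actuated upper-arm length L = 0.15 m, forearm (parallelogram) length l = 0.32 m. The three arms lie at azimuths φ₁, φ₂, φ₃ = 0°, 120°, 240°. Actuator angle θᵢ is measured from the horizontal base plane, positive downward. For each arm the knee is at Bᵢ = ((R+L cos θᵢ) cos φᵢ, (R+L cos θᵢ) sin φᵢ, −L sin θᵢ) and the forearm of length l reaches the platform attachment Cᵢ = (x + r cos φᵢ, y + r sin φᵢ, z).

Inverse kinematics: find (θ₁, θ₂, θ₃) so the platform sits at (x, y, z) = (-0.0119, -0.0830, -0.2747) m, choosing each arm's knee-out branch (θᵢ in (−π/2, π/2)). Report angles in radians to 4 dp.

arm 1 (φ=0.0°): x'=-0.0119, y'=-0.0830
  A=0.1219, B=-0.2747, C=(l²−L²−A²−y'²−z²)/(2L)=-0.0577
  γ=atan2(-0.2747,0.1219)=-1.1531;  ψ=arccos(-0.1920)=1.7640;  θ1=γ+ψ≈0.6108
arm 2 (φ=120.0°): x'=-0.0659, y'=0.0518
  A cos θ + B sin θ = C:  0.1759·cos θ + -0.2747·sin θ = -0.0973
  θ2 = atan2(B,A) + arccos(C/0.3262) = 0.8726
φ3=240.0° → target in arm frame (0.0778, 0.0312)
  A=0.0322, B=-0.2747, C=(l²−L²−A²−y'²−z²)/(2L)=0.0081
  √(A²+B²)=0.2766;  θ3 = -1.4542+1.5415 ≈ 0.0873

θ₁ = 0.6108, θ₂ = 0.8726, θ₃ = 0.0873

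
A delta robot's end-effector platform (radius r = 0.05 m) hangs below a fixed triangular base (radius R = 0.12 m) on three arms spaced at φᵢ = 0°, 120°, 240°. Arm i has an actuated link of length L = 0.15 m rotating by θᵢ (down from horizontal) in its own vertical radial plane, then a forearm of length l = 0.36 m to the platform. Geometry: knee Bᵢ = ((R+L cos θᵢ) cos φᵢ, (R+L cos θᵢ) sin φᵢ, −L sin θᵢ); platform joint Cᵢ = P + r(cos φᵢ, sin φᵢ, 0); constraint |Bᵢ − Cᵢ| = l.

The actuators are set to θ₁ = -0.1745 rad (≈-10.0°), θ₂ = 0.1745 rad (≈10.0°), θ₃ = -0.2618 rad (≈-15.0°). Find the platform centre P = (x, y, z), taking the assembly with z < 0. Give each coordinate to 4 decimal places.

arm 1 at φ=0.0°: ρ1 = 0.2177;  O1 = (0.2177, 0.0000, 0.0260)
O2 = (0.2177·cos120.0°, 0.2177·sin120.0°, -0.0260) = (-0.1089, 0.1886, -0.0260)
φ3=240.0°: virtual centre (-0.1074, -0.1861, 0.0388), radius l
eliminate P² terms by subtracting sphere 1 from 2 and 3
plane₁₂: -0.6532x+0.3771y+-0.1042z = 0.0000
det = 0.4884;  x = 0.0003+-0.0597z,  y = 0.0005+0.1729z
sphere 1 gives Az²+Bz+C=0 with A=1.0335, B=-0.0260, C=-0.0817;  B²−4AC=0.3382;  roots -0.2688, 0.2939;  negative root z = -0.2688
x = 0.0163, y = -0.0459

(0.0163, -0.0459, -0.2688)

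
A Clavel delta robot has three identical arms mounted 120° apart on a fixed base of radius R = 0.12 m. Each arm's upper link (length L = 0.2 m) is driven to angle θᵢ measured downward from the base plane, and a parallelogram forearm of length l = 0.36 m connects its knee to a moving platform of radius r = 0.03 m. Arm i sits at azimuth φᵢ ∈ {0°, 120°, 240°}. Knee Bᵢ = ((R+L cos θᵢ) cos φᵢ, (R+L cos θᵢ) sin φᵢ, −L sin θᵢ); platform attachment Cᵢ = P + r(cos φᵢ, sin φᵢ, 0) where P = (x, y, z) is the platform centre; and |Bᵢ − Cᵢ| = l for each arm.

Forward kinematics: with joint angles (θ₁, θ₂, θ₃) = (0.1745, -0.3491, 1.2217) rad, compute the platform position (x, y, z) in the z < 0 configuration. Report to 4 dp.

(0.0556, 0.1939, -0.2309)

arm 1 at φ=0.0°: (R−r)+L cos θ1 = 0.2870;  O1 = (0.2870, 0.0000, -0.0347)
O2 = (0.2779·cos120.0°, 0.2779·sin120.0°, 0.0684) = (-0.1390, 0.2407, 0.0684)
arm 3 at φ=240.0°: (R−r)+L cos θ3 = 0.1584;  O3 = (-0.0792, -0.1372, -0.1879)
|O₂|²−|O₁|² = -0.0016;  |O₃|²−|O₁|² = -0.0231
linear system: -0.8519x+0.4814y = -0.0016−0.2063z; -0.7323x+-0.2744y = -0.0231−-0.3064z
Cramer: x(z) = 0.0198-0.1551z;  y(z) = 0.0316-0.7029z
quadratic in z: (1.5181)z²+(0.1079)z+(-0.0560)=0, √Δ=0.5930 → z ∈ {-0.2309, 0.1598}; z = -0.2309 (taking z<0)
x = 0.0556, y = 0.1939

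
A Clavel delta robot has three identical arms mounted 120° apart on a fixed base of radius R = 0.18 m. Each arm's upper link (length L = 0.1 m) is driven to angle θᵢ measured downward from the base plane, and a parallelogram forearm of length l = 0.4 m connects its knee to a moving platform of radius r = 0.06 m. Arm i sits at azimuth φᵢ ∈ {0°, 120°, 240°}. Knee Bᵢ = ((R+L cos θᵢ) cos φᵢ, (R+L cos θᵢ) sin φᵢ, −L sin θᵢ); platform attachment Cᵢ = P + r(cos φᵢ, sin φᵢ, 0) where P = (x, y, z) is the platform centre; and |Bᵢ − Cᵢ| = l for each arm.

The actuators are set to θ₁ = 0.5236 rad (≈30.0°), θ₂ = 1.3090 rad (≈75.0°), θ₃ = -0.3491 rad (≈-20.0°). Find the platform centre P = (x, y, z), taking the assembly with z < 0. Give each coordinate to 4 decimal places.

arm 1 at φ=0.0°: ρ1 = 0.2066;  centre 1 = (0.2066, 0.0000, -0.0500)
centre 2 = (0.1459·cos120.0°, 0.1459·sin120.0°, -0.0966) = (-0.0729, 0.1263, -0.0966)
centre 3 = (0.2140·cos240.0°, 0.2140·sin240.0°, 0.0342) = (-0.1070, -0.1853, 0.0342)
subtract pairs → two planes through P
linear system: -0.5591x+0.2527y = -0.0146−-0.0932z; -0.6272x+-0.3706y = 0.0018−0.1684z
Cramer: x(z) = 0.0135+0.0219z;  y(z) = -0.0277+0.4173z
quadratic in z: (1.1746)z²+(0.0684)z+(-0.1195)=0, √Δ=0.7523 → z ∈ {-0.3494, 0.2911}; z = -0.3494 (taking z<0)
x = 0.0059, y = -0.1735

(0.0059, -0.1735, -0.3494)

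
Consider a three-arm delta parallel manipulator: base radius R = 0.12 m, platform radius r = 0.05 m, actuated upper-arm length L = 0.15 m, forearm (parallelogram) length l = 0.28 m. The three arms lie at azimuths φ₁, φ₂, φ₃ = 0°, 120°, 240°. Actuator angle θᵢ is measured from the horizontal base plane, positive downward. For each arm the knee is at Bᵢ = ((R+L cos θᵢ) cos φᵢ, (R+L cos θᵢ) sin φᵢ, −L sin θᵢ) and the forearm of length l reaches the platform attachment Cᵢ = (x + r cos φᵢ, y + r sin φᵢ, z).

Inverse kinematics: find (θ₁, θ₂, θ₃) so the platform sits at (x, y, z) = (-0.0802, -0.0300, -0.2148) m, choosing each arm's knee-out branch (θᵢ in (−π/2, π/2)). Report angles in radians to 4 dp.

θ₁ = 0.7853, θ₂ = 0.2619, θ₃ = -0.0872

arm 1 (φ=0.0°): x'=-0.0802, y'=-0.0300
  e−x'=0.1502;  (l²−L²−(e−x')²−y'²−z²)/2L = -0.0457
  θ1 = atan2(B,A) + arccos(C/0.2621) = 0.7853
arm 2 (φ=120.0°): x'=0.0141, y'=0.0845
  e−x'=0.0559;  (l²−L²−(e−x')²−y'²−z²)/2L = -0.0016
  γ=atan2(-0.2148,0.0559)=-1.3163;  ψ=arccos(-0.0074)=1.5782;  θ2=γ+ψ≈0.2619
rotate P by −φ3: (0.0661, -0.0545, -0.2148)
  A=0.0039, B=-0.2148, C=(l²−L²−A²−y'²−z²)/(2L)=0.0226
  γ=atan2(-0.2148,0.0039)=-1.5526;  ψ=arccos(0.1052)=1.4654;  θ3=γ+ψ≈-0.0872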